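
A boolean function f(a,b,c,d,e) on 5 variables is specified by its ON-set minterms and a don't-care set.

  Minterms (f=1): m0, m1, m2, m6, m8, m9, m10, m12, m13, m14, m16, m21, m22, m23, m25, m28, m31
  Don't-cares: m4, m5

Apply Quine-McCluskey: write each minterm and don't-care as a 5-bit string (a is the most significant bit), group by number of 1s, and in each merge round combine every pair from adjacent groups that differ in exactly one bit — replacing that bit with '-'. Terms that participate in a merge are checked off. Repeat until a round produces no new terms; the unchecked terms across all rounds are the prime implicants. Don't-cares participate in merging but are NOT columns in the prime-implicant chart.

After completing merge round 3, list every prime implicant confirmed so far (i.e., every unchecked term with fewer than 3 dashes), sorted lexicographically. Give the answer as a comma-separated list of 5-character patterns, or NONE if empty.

[col 0] 00000*, 00001*, 00010*, 00100*, 00101*, 00110*, 01000*, 01001*, 01010*, 01100*, 01101*, 01110*, 10000*, 10101*, 10110*, 10111*, 11001*, 11100*, 11111*
[col 1] -0000, -0101, -0110, -1001, -1100, 0-000*, 0-001*, 0-010*, 0-100*, 0-101*, 0-110*, 00-00*, 00-01*, 00-10*, 000-0*, 0000-*, 001-0*, 0010-*, 01-00*, 01-01*, 01-10*, 010-0*, 0100-*, 011-0*, 0110-*, 1-111, 101-1, 1011-
[col 2] 0--00*, 0--01*, 0--10*, 0-0-0*, 0-00-*, 0-1-0*, 0-10-*, 00--0*, 00-0-*, 01--0*, 01-0-*
[col 3] 0---0, 0--0-
Prime implicants: -0000, -0101, -0110, -1001, -1100, 0---0, 0--0-, 1-111, 101-1, 1011-

-0000, -0101, -0110, -1001, -1100, 1-111, 101-1, 1011-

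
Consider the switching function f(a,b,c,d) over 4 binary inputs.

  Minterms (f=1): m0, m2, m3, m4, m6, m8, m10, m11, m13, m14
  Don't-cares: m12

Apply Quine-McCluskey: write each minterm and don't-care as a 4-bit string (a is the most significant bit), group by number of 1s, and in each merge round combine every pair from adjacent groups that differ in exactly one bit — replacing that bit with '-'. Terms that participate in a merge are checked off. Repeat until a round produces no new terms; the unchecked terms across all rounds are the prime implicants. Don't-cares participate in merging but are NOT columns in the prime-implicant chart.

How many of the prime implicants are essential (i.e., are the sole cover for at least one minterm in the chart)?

3

size-2^0 implicants → 0000(✓)  0010(✓)  0011(✓)  0100(✓)  0110(✓)  1000(✓)  1010(✓)  1011(✓)  1100(✓)  1101(✓)  1110(✓)
size-2^1 implicants → -000(✓)  -010(✓)  -011(✓)  -100(✓)  -110(✓)  0-00(✓)  0-10(✓)  00-0(✓)  001-(✓)  01-0(✓)  1-00(✓)  1-10(✓)  10-0(✓)  101-(✓)  11-0(✓)  110-
size-2^2 implicants → --00(✓)  --10(✓)  -0-0(✓)  -01-  -1-0(✓)  0--0(✓)  1--0(✓)
size-2^3 implicants → ---0
Unchecked terms (primes): ---0, -01-, 110-
Minterm coverage:
  m0 ⊆ ---0 [E]
  m2 ⊆ ---0,-01-
  m3 ⊆ -01- [E]
  m4 ⊆ ---0 [E]
  m6 ⊆ ---0 [E]
  m8 ⊆ ---0 [E]
  m10 ⊆ ---0,-01-
  m11 ⊆ -01- [E]
  m13 ⊆ 110- [E]
  m14 ⊆ ---0 [E]
E = {---0, -01-, 110-}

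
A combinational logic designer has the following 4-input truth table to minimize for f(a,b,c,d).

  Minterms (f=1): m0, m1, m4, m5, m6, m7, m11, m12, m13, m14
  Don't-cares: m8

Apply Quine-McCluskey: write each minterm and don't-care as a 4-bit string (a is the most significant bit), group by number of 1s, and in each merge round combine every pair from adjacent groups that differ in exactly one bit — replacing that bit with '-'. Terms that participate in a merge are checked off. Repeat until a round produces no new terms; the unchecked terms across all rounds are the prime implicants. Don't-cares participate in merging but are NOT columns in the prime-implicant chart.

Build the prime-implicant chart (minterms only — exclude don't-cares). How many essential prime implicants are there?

5

Round 0: 0000✓ 0001✓ 0100✓ 0101✓ 0110✓ 0111✓ 1000✓ 1011 1100✓ 1101✓ 1110✓
Round 1: -000✓ -100✓ -101✓ -110✓ 0-00✓ 0-01✓ 000-✓ 01-0✓ 01-1✓ 010-✓ 011-✓ 1-00✓ 11-0✓ 110-✓
Round 2: --00 -1-0 -10- 0-0- 01--
PIs = {--00, -1-0, -10-, 0-0-, 01--, 1011}
Coverage chart:
  m0: --00,0-0-
  m1: 0-0- ←essential
  m4: --00,-1-0,-10-,0-0-,01--
  m5: -10-,0-0-,01--
  m6: -1-0,01--
  m7: 01-- ←essential
  m11: 1011 ←essential
  m12: --00,-1-0,-10-
  m13: -10- ←essential
  m14: -1-0 ←essential
Essential: -1-0, -10-, 0-0-, 01--, 1011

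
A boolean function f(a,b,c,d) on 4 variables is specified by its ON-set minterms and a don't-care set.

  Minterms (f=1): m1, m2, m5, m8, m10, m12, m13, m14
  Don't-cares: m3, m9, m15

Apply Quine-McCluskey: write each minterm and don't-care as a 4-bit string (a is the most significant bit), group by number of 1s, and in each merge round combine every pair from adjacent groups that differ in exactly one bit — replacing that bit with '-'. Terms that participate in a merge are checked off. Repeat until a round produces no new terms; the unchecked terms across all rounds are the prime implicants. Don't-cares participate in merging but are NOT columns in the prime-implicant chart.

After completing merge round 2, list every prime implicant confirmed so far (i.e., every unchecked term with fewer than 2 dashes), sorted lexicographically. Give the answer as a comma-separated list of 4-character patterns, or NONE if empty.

size-2^0 implicants → 0001(✓)  0010(✓)  0011(✓)  0101(✓)  1000(✓)  1001(✓)  1010(✓)  1100(✓)  1101(✓)  1110(✓)  1111(✓)
size-2^1 implicants → -001(✓)  -010  -101(✓)  0-01(✓)  00-1  001-  1-00(✓)  1-01(✓)  1-10(✓)  10-0(✓)  100-(✓)  11-0(✓)  11-1(✓)  110-(✓)  111-(✓)
size-2^2 implicants → --01  1--0  1-0-  11--
Unchecked terms (primes): --01, -010, 00-1, 001-, 1--0, 1-0-, 11--

-010, 00-1, 001-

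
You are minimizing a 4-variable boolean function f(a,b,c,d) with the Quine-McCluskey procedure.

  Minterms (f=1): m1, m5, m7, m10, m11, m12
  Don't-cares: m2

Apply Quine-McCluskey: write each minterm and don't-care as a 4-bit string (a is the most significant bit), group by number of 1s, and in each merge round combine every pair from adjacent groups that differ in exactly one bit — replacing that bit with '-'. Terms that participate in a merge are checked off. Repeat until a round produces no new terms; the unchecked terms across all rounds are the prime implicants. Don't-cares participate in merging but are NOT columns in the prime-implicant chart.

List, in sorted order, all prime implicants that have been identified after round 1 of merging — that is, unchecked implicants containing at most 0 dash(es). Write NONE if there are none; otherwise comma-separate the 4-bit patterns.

[col 0] 0001*, 0010*, 0101*, 0111*, 1010*, 1011*, 1100
[col 1] -010, 0-01, 01-1, 101-
Prime implicants: -010, 0-01, 01-1, 101-, 1100

1100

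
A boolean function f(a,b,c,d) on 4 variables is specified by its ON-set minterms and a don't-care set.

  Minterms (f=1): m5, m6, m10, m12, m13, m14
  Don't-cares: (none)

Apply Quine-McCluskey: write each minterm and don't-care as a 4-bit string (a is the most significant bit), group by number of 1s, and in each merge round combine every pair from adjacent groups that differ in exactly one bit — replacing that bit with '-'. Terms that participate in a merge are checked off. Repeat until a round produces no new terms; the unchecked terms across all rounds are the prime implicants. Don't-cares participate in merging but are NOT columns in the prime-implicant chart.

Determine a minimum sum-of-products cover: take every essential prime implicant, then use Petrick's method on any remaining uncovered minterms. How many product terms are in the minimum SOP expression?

4

size-2^0 implicants → 0101(✓)  0110(✓)  1010(✓)  1100(✓)  1101(✓)  1110(✓)
size-2^1 implicants → -101  -110  1-10  11-0  110-
Unchecked terms (primes): -101, -110, 1-10, 11-0, 110-
Minterm coverage:
  m5 ⊆ -101 [E]
  m6 ⊆ -110 [E]
  m10 ⊆ 1-10 [E]
  m12 ⊆ 11-0,110-
  m13 ⊆ -101,110-
  m14 ⊆ -110,1-10,11-0
E = {-101, -110, 1-10}
Petrick residual → 11-0
Cover = bc'd + bcd' + acd' + abd'  |cover|=4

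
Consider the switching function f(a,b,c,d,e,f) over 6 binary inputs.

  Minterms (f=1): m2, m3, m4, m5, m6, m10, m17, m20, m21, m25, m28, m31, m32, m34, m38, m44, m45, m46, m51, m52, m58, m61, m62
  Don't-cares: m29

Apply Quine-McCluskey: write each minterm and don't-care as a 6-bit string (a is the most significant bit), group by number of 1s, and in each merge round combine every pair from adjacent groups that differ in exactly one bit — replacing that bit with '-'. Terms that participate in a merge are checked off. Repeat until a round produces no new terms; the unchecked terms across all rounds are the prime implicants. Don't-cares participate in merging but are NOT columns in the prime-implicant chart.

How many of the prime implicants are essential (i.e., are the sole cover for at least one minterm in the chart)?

10

[col 0] 000010*, 000011*, 000100*, 000101*, 000110*, 001010*, 010001*, 010100*, 010101*, 011001*, 011100*, 011101*, 011111*, 100000*, 100010*, 100110*, 101100*, 101101*, 101110*, 110011, 110100*, 111010*, 111101*, 111110*
[col 1] -00010*, -00110*, -10100, -11101, 0-0100*, 0-0101*, 00-010, 000-10*, 00001-, 0001-0, 00010-*, 01-001*, 01-100*, 01-101*, 010-01*, 01010-*, 011-01*, 0111-1, 01110-*, 1-1101, 1-1110, 10-110, 100-10*, 1000-0, 1011-0, 10110-, 111-10
[col 2] -00-10, 0-010-, 01--01, 01-10-
Prime implicants: -00-10, -10100, -11101, 0-010-, 00-010, 00001-, 0001-0, 01--01, 01-10-, 0111-1, 1-1101, 1-1110, 10-110, 1000-0, 1011-0, 10110-, 110011, 111-10
PI chart (minterm → PIs covering it):
  2 | -00-10,00-010,00001-
  3 | 00001-  (sole → essential)
  4 | 0-010-,0001-0
  5 | 0-010-  (sole → essential)
  6 | -00-10,0001-0
  10 | 00-010  (sole → essential)
  17 | 01--01  (sole → essential)
  20 | -10100,0-010-,01-10-
  21 | 0-010-,01--01,01-10-
  25 | 01--01  (sole → essential)
  28 | 01-10-  (sole → essential)
  31 | 0111-1  (sole → essential)
  32 | 1000-0  (sole → essential)
  34 | -00-10,1000-0
  38 | -00-10,10-110
  44 | 1011-0,10110-
  45 | 1-1101,10110-
  46 | 1-1110,10-110,1011-0
  51 | 110011  (sole → essential)
  52 | -10100  (sole → essential)
  58 | 111-10  (sole → essential)
  61 | -11101,1-1101
  62 | 1-1110,111-10
Essential prime implicants: -10100, 0-010-, 00-010, 00001-, 01--01, 01-10-, 0111-1, 1000-0, 110011, 111-10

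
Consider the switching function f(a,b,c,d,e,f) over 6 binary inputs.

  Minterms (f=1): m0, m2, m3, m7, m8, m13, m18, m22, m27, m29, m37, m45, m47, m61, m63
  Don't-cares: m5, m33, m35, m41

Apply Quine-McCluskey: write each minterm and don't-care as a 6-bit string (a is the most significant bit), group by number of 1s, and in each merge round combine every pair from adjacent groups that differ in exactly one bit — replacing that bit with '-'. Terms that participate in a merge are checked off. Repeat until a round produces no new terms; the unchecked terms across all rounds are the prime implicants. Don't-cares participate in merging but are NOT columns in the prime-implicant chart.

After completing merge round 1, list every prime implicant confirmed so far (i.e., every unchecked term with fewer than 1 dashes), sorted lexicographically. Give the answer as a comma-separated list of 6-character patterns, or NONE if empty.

size-2^0 implicants → 000000(✓)  000010(✓)  000011(✓)  000101(✓)  000111(✓)  001000(✓)  001101(✓)  010010(✓)  010110(✓)  011011  011101(✓)  100001(✓)  100011(✓)  100101(✓)  101001(✓)  101101(✓)  101111(✓)  111101(✓)  111111(✓)
size-2^1 implicants → -00011  -00101(✓)  -01101(✓)  -11101(✓)  0-0010  0-1101(✓)  00-000  00-101(✓)  000-11  0000-0  00001-  0001-1  010-10  1-1101(✓)  1-1111(✓)  10-001(✓)  10-101(✓)  100-01(✓)  1000-1  101-01(✓)  1011-1(✓)  1111-1(✓)
size-2^2 implicants → --1101  -0-101  1-11-1  10--01
Unchecked terms (primes): --1101, -0-101, -00011, 0-0010, 00-000, 000-11, 0000-0, 00001-, 0001-1, 010-10, 011011, 1-11-1, 10--01, 1000-1

011011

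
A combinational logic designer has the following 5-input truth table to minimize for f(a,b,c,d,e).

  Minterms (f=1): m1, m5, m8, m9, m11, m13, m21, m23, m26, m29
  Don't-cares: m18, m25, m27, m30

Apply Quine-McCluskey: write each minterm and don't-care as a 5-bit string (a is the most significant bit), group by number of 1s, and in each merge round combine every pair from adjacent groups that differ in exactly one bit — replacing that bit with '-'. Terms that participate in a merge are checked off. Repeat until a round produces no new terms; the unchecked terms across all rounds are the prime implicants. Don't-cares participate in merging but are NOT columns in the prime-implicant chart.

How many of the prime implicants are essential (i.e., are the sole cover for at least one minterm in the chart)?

size-2^0 implicants → 00001(✓)  00101(✓)  01000(✓)  01001(✓)  01011(✓)  01101(✓)  10010(✓)  10101(✓)  10111(✓)  11001(✓)  11010(✓)  11011(✓)  11101(✓)  11110(✓)
size-2^1 implicants → -0101(✓)  -1001(✓)  -1011(✓)  -1101(✓)  0-001(✓)  0-101(✓)  00-01(✓)  01-01(✓)  010-1(✓)  0100-  1-010  1-101(✓)  101-1  11-01(✓)  11-10  110-1(✓)  1101-
size-2^2 implicants → --101  -1-01  -10-1  0--01
Unchecked terms (primes): --101, -1-01, -10-1, 0--01, 0100-, 1-010, 101-1, 11-10, 1101-
Minterm coverage:
  m1 ⊆ 0--01 [E]
  m5 ⊆ --101,0--01
  m8 ⊆ 0100- [E]
  m9 ⊆ -1-01,-10-1,0--01,0100-
  m11 ⊆ -10-1 [E]
  m13 ⊆ --101,-1-01,0--01
  m21 ⊆ --101,101-1
  m23 ⊆ 101-1 [E]
  m26 ⊆ 1-010,11-10,1101-
  m29 ⊆ --101,-1-01
E = {-10-1, 0--01, 0100-, 101-1}

4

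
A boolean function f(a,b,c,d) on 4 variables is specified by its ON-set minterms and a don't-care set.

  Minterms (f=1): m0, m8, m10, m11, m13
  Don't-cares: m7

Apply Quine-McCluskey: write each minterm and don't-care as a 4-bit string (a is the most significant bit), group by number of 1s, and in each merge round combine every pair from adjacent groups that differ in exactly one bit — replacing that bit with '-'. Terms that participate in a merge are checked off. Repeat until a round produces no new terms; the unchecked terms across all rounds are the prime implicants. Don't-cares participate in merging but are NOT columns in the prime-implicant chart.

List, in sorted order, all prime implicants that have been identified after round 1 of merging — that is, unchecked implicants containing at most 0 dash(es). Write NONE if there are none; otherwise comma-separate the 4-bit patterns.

0111, 1101

Round 0: 0000✓ 0111 1000✓ 1010✓ 1011✓ 1101
Round 1: -000 10-0 101-
PIs = {-000, 0111, 10-0, 101-, 1101}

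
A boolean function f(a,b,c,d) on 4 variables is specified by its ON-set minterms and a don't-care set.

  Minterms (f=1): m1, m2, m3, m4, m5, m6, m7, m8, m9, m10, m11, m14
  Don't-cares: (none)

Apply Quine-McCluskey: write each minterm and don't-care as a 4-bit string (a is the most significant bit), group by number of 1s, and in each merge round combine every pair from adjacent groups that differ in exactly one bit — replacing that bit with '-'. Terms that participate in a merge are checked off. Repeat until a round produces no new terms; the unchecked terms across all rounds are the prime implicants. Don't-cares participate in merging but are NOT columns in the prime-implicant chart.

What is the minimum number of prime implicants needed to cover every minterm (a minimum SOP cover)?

size-2^0 implicants → 0001(✓)  0010(✓)  0011(✓)  0100(✓)  0101(✓)  0110(✓)  0111(✓)  1000(✓)  1001(✓)  1010(✓)  1011(✓)  1110(✓)
size-2^1 implicants → -001(✓)  -010(✓)  -011(✓)  -110(✓)  0-01(✓)  0-10(✓)  0-11(✓)  00-1(✓)  001-(✓)  01-0(✓)  01-1(✓)  010-(✓)  011-(✓)  1-10(✓)  10-0(✓)  10-1(✓)  100-(✓)  101-(✓)
size-2^2 implicants → --10  -0-1  -01-  0--1  0-1-  01--  10--
Unchecked terms (primes): --10, -0-1, -01-, 0--1, 0-1-, 01--, 10--
Minterm coverage:
  m1 ⊆ -0-1,0--1
  m2 ⊆ --10,-01-,0-1-
  m3 ⊆ -0-1,-01-,0--1,0-1-
  m4 ⊆ 01-- [E]
  m5 ⊆ 0--1,01--
  m6 ⊆ --10,0-1-,01--
  m7 ⊆ 0--1,0-1-,01--
  m8 ⊆ 10-- [E]
  m9 ⊆ -0-1,10--
  m10 ⊆ --10,-01-,10--
  m11 ⊆ -0-1,-01-,10--
  m14 ⊆ --10 [E]
E = {--10, 01--, 10--}
Petrick residual → -0-1
Cover = cd' + b'd + a'b + ab'  |cover|=4

4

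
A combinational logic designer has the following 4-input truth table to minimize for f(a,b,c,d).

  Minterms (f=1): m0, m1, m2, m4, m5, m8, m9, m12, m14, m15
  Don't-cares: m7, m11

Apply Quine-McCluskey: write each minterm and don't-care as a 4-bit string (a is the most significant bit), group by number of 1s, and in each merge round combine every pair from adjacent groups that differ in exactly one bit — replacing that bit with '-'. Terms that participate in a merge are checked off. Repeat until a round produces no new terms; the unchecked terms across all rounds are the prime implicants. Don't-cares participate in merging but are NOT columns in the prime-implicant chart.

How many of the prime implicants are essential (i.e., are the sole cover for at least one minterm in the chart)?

1

[col 0] 0000*, 0001*, 0010*, 0100*, 0101*, 0111*, 1000*, 1001*, 1011*, 1100*, 1110*, 1111*
[col 1] -000*, -001*, -100*, -111, 0-00*, 0-01*, 00-0, 000-*, 01-1, 010-*, 1-00*, 1-11, 10-1, 100-*, 11-0, 111-
[col 2] --00, -00-, 0-0-
Prime implicants: --00, -00-, -111, 0-0-, 00-0, 01-1, 1-11, 10-1, 11-0, 111-
PI chart (minterm → PIs covering it):
  0 | --00,-00-,0-0-,00-0
  1 | -00-,0-0-
  2 | 00-0  (sole → essential)
  4 | --00,0-0-
  5 | 0-0-,01-1
  8 | --00,-00-
  9 | -00-,10-1
  12 | --00,11-0
  14 | 11-0,111-
  15 | -111,1-11,111-
Essential prime implicants: 00-0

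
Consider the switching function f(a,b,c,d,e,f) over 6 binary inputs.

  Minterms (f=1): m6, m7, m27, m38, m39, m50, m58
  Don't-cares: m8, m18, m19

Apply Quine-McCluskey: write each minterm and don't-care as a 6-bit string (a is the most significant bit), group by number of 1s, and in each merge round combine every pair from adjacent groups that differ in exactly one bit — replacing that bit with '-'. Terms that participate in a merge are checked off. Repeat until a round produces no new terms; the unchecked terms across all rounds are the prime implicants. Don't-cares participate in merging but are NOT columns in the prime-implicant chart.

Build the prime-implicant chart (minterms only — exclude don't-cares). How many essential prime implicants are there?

3

[col 0] 000110*, 000111*, 001000, 010010*, 010011*, 011011*, 100110*, 100111*, 110010*, 111010*
[col 1] -00110*, -00111*, -10010, 00011-*, 01-011, 01001-, 10011-*, 11-010
[col 2] -0011-
Prime implicants: -0011-, -10010, 001000, 01-011, 01001-, 11-010
PI chart (minterm → PIs covering it):
  6 | -0011-  (sole → essential)
  7 | -0011-  (sole → essential)
  27 | 01-011  (sole → essential)
  38 | -0011-  (sole → essential)
  39 | -0011-  (sole → essential)
  50 | -10010,11-010
  58 | 11-010  (sole → essential)
Essential prime implicants: -0011-, 01-011, 11-010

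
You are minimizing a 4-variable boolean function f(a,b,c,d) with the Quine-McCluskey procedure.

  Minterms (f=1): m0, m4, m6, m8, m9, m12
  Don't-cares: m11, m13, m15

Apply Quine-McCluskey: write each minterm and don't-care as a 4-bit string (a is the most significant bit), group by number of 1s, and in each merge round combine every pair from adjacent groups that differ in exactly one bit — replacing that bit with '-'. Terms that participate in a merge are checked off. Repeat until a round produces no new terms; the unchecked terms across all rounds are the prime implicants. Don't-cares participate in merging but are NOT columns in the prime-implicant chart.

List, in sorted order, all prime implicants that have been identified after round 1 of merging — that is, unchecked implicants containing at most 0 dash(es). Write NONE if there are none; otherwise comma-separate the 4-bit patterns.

[col 0] 0000*, 0100*, 0110*, 1000*, 1001*, 1011*, 1100*, 1101*, 1111*
[col 1] -000*, -100*, 0-00*, 01-0, 1-00*, 1-01*, 1-11*, 10-1*, 100-*, 11-1*, 110-*
[col 2] --00, 1--1, 1-0-
Prime implicants: --00, 01-0, 1--1, 1-0-

NONE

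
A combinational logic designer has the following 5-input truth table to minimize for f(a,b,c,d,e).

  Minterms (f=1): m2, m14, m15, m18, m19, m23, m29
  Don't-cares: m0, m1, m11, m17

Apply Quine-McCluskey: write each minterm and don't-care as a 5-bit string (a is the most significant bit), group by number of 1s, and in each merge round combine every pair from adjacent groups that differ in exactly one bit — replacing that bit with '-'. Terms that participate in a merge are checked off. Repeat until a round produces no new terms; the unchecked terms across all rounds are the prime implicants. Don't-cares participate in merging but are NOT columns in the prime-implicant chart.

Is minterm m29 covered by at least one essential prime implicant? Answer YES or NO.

[col 0] 00000*, 00001*, 00010*, 01011*, 01110*, 01111*, 10001*, 10010*, 10011*, 10111*, 11101
[col 1] -0001, -0010, 000-0, 0000-, 01-11, 0111-, 10-11, 100-1, 1001-
Prime implicants: -0001, -0010, 000-0, 0000-, 01-11, 0111-, 10-11, 100-1, 1001-, 11101
PI chart (minterm → PIs covering it):
  2 | -0010,000-0
  14 | 0111-  (sole → essential)
  15 | 01-11,0111-
  18 | -0010,1001-
  19 | 10-11,100-1,1001-
  23 | 10-11  (sole → essential)
  29 | 11101  (sole → essential)
Essential prime implicants: 0111-, 10-11, 11101

YES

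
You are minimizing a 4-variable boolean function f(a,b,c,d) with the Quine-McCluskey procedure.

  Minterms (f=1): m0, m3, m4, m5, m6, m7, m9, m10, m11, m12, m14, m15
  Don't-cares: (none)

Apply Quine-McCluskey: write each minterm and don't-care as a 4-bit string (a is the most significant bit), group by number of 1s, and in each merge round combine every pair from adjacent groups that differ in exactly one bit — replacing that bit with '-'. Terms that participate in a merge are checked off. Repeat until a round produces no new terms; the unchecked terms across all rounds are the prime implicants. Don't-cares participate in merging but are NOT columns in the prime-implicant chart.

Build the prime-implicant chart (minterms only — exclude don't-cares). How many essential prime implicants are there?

[col 0] 0000*, 0011*, 0100*, 0101*, 0110*, 0111*, 1001*, 1010*, 1011*, 1100*, 1110*, 1111*
[col 1] -011*, -100*, -110*, -111*, 0-00, 0-11*, 01-0*, 01-1*, 010-*, 011-*, 1-10*, 1-11*, 10-1, 101-*, 11-0*, 111-*
[col 2] --11, -1-0, -11-, 01--, 1-1-
Prime implicants: --11, -1-0, -11-, 0-00, 01--, 1-1-, 10-1
PI chart (minterm → PIs covering it):
  0 | 0-00  (sole → essential)
  3 | --11  (sole → essential)
  4 | -1-0,0-00,01--
  5 | 01--  (sole → essential)
  6 | -1-0,-11-,01--
  7 | --11,-11-,01--
  9 | 10-1  (sole → essential)
  10 | 1-1-  (sole → essential)
  11 | --11,1-1-,10-1
  12 | -1-0  (sole → essential)
  14 | -1-0,-11-,1-1-
  15 | --11,-11-,1-1-
Essential prime implicants: --11, -1-0, 0-00, 01--, 1-1-, 10-1

6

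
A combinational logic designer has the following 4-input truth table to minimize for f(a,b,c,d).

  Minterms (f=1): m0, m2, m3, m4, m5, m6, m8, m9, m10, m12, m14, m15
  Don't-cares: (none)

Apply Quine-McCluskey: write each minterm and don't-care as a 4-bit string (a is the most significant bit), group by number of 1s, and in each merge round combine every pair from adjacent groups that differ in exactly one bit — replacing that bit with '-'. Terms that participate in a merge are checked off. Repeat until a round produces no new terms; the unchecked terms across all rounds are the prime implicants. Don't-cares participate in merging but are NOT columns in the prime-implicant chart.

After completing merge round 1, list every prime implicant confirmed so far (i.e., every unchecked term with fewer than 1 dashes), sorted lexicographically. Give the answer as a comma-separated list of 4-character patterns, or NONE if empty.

[col 0] 0000*, 0010*, 0011*, 0100*, 0101*, 0110*, 1000*, 1001*, 1010*, 1100*, 1110*, 1111*
[col 1] -000*, -010*, -100*, -110*, 0-00*, 0-10*, 00-0*, 001-, 01-0*, 010-, 1-00*, 1-10*, 10-0*, 100-, 11-0*, 111-
[col 2] --00*, --10*, -0-0*, -1-0*, 0--0*, 1--0*
[col 3] ---0
Prime implicants: ---0, 001-, 010-, 100-, 111-

NONE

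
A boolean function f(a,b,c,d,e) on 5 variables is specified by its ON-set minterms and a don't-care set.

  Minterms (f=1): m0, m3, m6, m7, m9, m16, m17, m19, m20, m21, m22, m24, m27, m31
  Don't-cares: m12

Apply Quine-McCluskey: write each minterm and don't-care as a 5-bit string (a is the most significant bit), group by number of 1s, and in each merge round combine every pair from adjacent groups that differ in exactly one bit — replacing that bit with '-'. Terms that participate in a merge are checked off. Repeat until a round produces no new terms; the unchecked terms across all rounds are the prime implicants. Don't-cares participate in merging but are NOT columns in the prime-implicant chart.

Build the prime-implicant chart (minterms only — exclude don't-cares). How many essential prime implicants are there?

5

size-2^0 implicants → 00000(✓)  00011(✓)  00110(✓)  00111(✓)  01001  01100  10000(✓)  10001(✓)  10011(✓)  10100(✓)  10101(✓)  10110(✓)  11000(✓)  11011(✓)  11111(✓)
size-2^1 implicants → -0000  -0011  -0110  00-11  0011-  1-000  1-011  10-00(✓)  10-01(✓)  100-1  1000-(✓)  101-0  1010-(✓)  11-11
size-2^2 implicants → 10-0-
Unchecked terms (primes): -0000, -0011, -0110, 00-11, 0011-, 01001, 01100, 1-000, 1-011, 10-0-, 100-1, 101-0, 11-11
Minterm coverage:
  m0 ⊆ -0000 [E]
  m3 ⊆ -0011,00-11
  m6 ⊆ -0110,0011-
  m7 ⊆ 00-11,0011-
  m9 ⊆ 01001 [E]
  m16 ⊆ -0000,1-000,10-0-
  m17 ⊆ 10-0-,100-1
  m19 ⊆ -0011,1-011,100-1
  m20 ⊆ 10-0-,101-0
  m21 ⊆ 10-0- [E]
  m22 ⊆ -0110,101-0
  m24 ⊆ 1-000 [E]
  m27 ⊆ 1-011,11-11
  m31 ⊆ 11-11 [E]
E = {-0000, 01001, 1-000, 10-0-, 11-11}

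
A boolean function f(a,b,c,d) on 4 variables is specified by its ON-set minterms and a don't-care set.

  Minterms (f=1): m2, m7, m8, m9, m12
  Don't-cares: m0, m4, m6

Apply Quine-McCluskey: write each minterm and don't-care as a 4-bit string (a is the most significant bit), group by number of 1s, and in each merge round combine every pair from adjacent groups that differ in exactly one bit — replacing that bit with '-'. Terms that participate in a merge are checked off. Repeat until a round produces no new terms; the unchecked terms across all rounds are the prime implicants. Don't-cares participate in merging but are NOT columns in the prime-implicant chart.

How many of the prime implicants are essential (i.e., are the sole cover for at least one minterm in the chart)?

4

size-2^0 implicants → 0000(✓)  0010(✓)  0100(✓)  0110(✓)  0111(✓)  1000(✓)  1001(✓)  1100(✓)
size-2^1 implicants → -000(✓)  -100(✓)  0-00(✓)  0-10(✓)  00-0(✓)  01-0(✓)  011-  1-00(✓)  100-
size-2^2 implicants → --00  0--0
Unchecked terms (primes): --00, 0--0, 011-, 100-
Minterm coverage:
  m2 ⊆ 0--0 [E]
  m7 ⊆ 011- [E]
  m8 ⊆ --00,100-
  m9 ⊆ 100- [E]
  m12 ⊆ --00 [E]
E = {--00, 0--0, 011-, 100-}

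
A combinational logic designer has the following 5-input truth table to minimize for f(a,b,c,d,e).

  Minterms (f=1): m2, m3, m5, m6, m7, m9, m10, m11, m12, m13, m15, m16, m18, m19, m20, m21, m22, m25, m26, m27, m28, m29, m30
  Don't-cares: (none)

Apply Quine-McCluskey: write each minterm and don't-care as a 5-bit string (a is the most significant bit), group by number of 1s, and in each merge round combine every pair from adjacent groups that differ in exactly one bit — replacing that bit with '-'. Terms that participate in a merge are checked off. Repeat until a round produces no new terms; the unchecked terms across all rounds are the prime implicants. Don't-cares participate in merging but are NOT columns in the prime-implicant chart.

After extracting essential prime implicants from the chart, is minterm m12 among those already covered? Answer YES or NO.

Round 0: 00010✓ 00011✓ 00101✓ 00110✓ 00111✓ 01001✓ 01010✓ 01011✓ 01100✓ 01101✓ 01111✓ 10000✓ 10010✓ 10011✓ 10100✓ 10101✓ 10110✓ 11001✓ 11010✓ 11011✓ 11100✓ 11101✓ 11110✓
Round 1: -0010✓ -0011✓ -0101✓ -0110✓ -1001✓ -1010✓ -1011✓ -1100✓ -1101✓ 0-010✓ 0-011✓ 0-101✓ 0-111✓ 00-10✓ 00-11✓ 0001-✓ 001-1✓ 0011-✓ 01-01✓ 01-11✓ 010-1✓ 0101-✓ 011-1✓ 0110-✓ 1-010✓ 1-011✓ 1-100✓ 1-101✓ 1-110✓ 10-00✓ 10-10✓ 100-0✓ 1001-✓ 101-0✓ 1010-✓ 11-01✓ 11-10✓ 110-1✓ 1101-✓ 111-0✓ 1110-✓
Round 2: --010✓ --011✓ --101 -0-10 -001-✓ -1-01 -10-1 -101-✓ -110- 0--11 0-01-✓ 0-1-1 00-1- 01--1 1--10 1-01-✓ 1-1-0 1-10- 10--0
Round 3: --01-
PIs = {--01-, --101, -0-10, -1-01, -10-1, -110-, 0--11, 0-1-1, 00-1-, 01--1, 1--10, 1-1-0, 1-10-, 10--0}
Coverage chart:
  m2: --01-,-0-10,00-1-
  m3: --01-,0--11,00-1-
  m5: --101,0-1-1
  m6: -0-10,00-1-
  m7: 0--11,0-1-1,00-1-
  m9: -1-01,-10-1,01--1
  m10: --01- ←essential
  m11: --01-,-10-1,0--11,01--1
  m12: -110- ←essential
  m13: --101,-1-01,-110-,0-1-1,01--1
  m15: 0--11,0-1-1,01--1
  m16: 10--0 ←essential
  m18: --01-,-0-10,1--10,10--0
  m19: --01- ←essential
  m20: 1-1-0,1-10-,10--0
  m21: --101,1-10-
  m22: -0-10,1--10,1-1-0,10--0
  m25: -1-01,-10-1
  m26: --01-,1--10
  m27: --01-,-10-1
  m28: -110-,1-1-0,1-10-
  m29: --101,-1-01,-110-,1-10-
  m30: 1--10,1-1-0
Essential: --01-, -110-, 10--0

YES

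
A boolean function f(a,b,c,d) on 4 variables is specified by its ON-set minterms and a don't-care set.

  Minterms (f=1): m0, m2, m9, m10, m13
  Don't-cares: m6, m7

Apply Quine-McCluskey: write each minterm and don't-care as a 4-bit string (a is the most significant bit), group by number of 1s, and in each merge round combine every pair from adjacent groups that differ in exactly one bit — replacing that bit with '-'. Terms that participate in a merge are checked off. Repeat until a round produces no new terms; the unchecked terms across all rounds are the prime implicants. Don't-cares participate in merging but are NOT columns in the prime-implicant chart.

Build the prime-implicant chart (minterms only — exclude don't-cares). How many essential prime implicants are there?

3

Round 0: 0000✓ 0010✓ 0110✓ 0111✓ 1001✓ 1010✓ 1101✓
Round 1: -010 0-10 00-0 011- 1-01
PIs = {-010, 0-10, 00-0, 011-, 1-01}
Coverage chart:
  m0: 00-0 ←essential
  m2: -010,0-10,00-0
  m9: 1-01 ←essential
  m10: -010 ←essential
  m13: 1-01 ←essential
Essential: -010, 00-0, 1-01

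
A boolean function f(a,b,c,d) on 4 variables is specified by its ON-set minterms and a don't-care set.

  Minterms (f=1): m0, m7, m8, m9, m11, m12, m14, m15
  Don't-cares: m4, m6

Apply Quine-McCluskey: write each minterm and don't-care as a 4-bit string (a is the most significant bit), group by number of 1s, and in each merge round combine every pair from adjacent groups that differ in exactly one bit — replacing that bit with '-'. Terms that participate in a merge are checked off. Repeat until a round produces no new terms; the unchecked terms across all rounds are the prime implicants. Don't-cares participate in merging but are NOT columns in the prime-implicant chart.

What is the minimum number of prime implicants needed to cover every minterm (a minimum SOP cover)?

Round 0: 0000✓ 0100✓ 0110✓ 0111✓ 1000✓ 1001✓ 1011✓ 1100✓ 1110✓ 1111✓
Round 1: -000✓ -100✓ -110✓ -111✓ 0-00✓ 01-0✓ 011-✓ 1-00✓ 1-11 10-1 100- 11-0✓ 111-✓
Round 2: --00 -1-0 -11-
PIs = {--00, -1-0, -11-, 1-11, 10-1, 100-}
Coverage chart:
  m0: --00 ←essential
  m7: -11- ←essential
  m8: --00,100-
  m9: 10-1,100-
  m11: 1-11,10-1
  m12: --00,-1-0
  m14: -1-0,-11-
  m15: -11-,1-11
Essential: --00, -11-
Petrick residual → 10-1
Min cover (3 terms): c'd' + bc + ab'd

3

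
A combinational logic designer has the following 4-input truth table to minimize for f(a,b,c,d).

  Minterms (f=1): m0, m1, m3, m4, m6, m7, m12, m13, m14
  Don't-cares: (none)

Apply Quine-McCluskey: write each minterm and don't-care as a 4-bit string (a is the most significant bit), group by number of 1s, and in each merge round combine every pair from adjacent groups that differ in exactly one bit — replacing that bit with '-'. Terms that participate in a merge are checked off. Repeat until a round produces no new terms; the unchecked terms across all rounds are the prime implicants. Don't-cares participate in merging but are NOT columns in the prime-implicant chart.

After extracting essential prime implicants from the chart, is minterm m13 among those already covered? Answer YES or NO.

Round 0: 0000✓ 0001✓ 0011✓ 0100✓ 0110✓ 0111✓ 1100✓ 1101✓ 1110✓
Round 1: -100✓ -110✓ 0-00 0-11 00-1 000- 01-0✓ 011- 11-0✓ 110-
Round 2: -1-0
PIs = {-1-0, 0-00, 0-11, 00-1, 000-, 011-, 110-}
Coverage chart:
  m0: 0-00,000-
  m1: 00-1,000-
  m3: 0-11,00-1
  m4: -1-0,0-00
  m6: -1-0,011-
  m7: 0-11,011-
  m12: -1-0,110-
  m13: 110- ←essential
  m14: -1-0 ←essential
Essential: -1-0, 110-

YES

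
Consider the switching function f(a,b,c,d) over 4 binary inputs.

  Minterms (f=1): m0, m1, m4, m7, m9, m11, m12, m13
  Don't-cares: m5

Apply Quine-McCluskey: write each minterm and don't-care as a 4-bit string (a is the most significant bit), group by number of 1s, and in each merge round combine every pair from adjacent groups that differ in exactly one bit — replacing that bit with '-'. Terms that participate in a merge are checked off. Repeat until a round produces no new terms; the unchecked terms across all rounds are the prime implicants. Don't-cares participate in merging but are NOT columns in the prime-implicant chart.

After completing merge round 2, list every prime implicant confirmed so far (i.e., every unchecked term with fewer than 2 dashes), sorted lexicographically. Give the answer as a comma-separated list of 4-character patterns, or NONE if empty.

[col 0] 0000*, 0001*, 0100*, 0101*, 0111*, 1001*, 1011*, 1100*, 1101*
[col 1] -001*, -100*, -101*, 0-00*, 0-01*, 000-*, 01-1, 010-*, 1-01*, 10-1, 110-*
[col 2] --01, -10-, 0-0-
Prime implicants: --01, -10-, 0-0-, 01-1, 10-1

01-1, 10-1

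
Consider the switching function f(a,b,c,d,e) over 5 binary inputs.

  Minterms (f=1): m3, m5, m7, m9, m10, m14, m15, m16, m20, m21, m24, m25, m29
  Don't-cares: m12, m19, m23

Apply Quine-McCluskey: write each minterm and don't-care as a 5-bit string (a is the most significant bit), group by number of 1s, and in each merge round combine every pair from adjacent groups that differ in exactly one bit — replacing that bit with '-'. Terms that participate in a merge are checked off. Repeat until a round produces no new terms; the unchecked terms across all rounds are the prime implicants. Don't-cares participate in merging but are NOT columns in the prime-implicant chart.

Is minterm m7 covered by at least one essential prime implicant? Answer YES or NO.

YES

Round 0: 00011✓ 00101✓ 00111✓ 01001✓ 01010✓ 01100✓ 01110✓ 01111✓ 10000✓ 10011✓ 10100✓ 10101✓ 10111✓ 11000✓ 11001✓ 11101✓
Round 1: -0011✓ -0101✓ -0111✓ -1001 0-111 00-11✓ 001-1✓ 01-10 011-0 0111- 1-000 1-101 10-00 10-11✓ 101-1✓ 1010- 11-01 1100-
Round 2: -0-11 -01-1
PIs = {-0-11, -01-1, -1001, 0-111, 01-10, 011-0, 0111-, 1-000, 1-101, 10-00, 1010-, 11-01, 1100-}
Coverage chart:
  m3: -0-11 ←essential
  m5: -01-1 ←essential
  m7: -0-11,-01-1,0-111
  m9: -1001 ←essential
  m10: 01-10 ←essential
  m14: 01-10,011-0,0111-
  m15: 0-111,0111-
  m16: 1-000,10-00
  m20: 10-00,1010-
  m21: -01-1,1-101,1010-
  m24: 1-000,1100-
  m25: -1001,11-01,1100-
  m29: 1-101,11-01
Essential: -0-11, -01-1, -1001, 01-10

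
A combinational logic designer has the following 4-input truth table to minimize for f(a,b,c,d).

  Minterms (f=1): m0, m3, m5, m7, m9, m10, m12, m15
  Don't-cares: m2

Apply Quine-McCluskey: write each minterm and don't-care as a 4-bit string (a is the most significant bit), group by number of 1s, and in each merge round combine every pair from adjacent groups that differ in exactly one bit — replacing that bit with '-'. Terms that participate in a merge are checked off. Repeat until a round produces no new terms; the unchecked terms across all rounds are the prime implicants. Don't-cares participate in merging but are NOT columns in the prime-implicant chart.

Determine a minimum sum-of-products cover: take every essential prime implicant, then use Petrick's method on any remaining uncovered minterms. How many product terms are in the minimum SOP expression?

[col 0] 0000*, 0010*, 0011*, 0101*, 0111*, 1001, 1010*, 1100, 1111*
[col 1] -010, -111, 0-11, 00-0, 001-, 01-1
Prime implicants: -010, -111, 0-11, 00-0, 001-, 01-1, 1001, 1100
PI chart (minterm → PIs covering it):
  0 | 00-0  (sole → essential)
  3 | 0-11,001-
  5 | 01-1  (sole → essential)
  7 | -111,0-11,01-1
  9 | 1001  (sole → essential)
  10 | -010  (sole → essential)
  12 | 1100  (sole → essential)
  15 | -111  (sole → essential)
Essential prime implicants: -010, -111, 00-0, 01-1, 1001, 1100
Petrick residual → 0-11
Minimum SOP uses 7 PIs: b'cd' + bcd + a'cd + a'b'd' + a'bd + ab'c'd + abc'd'

7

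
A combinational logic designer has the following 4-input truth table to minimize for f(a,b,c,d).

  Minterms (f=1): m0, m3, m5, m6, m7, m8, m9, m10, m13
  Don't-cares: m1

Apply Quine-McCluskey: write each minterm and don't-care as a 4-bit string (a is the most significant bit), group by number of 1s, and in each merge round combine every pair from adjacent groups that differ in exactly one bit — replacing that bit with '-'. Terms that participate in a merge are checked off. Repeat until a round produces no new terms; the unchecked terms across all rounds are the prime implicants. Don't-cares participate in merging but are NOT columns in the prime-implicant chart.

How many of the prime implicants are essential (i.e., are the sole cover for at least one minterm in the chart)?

[col 0] 0000*, 0001*, 0011*, 0101*, 0110*, 0111*, 1000*, 1001*, 1010*, 1101*
[col 1] -000*, -001*, -101*, 0-01*, 0-11*, 00-1*, 000-*, 01-1*, 011-, 1-01*, 10-0, 100-*
[col 2] --01, -00-, 0--1
Prime implicants: --01, -00-, 0--1, 011-, 10-0
PI chart (minterm → PIs covering it):
  0 | -00-  (sole → essential)
  3 | 0--1  (sole → essential)
  5 | --01,0--1
  6 | 011-  (sole → essential)
  7 | 0--1,011-
  8 | -00-,10-0
  9 | --01,-00-
  10 | 10-0  (sole → essential)
  13 | --01  (sole → essential)
Essential prime implicants: --01, -00-, 0--1, 011-, 10-0

5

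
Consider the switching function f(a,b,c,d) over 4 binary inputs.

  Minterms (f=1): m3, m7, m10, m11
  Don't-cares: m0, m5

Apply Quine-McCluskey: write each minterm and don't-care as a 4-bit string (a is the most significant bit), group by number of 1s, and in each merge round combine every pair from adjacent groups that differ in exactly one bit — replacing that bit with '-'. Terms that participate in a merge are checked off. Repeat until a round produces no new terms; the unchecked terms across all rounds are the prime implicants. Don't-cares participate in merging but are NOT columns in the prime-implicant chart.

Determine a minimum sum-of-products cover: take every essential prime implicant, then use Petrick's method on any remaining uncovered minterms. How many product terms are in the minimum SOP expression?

[col 0] 0000, 0011*, 0101*, 0111*, 1010*, 1011*
[col 1] -011, 0-11, 01-1, 101-
Prime implicants: -011, 0-11, 0000, 01-1, 101-
PI chart (minterm → PIs covering it):
  3 | -011,0-11
  7 | 0-11,01-1
  10 | 101-  (sole → essential)
  11 | -011,101-
Essential prime implicants: 101-
Petrick residual → 0-11
Minimum SOP uses 2 PIs: a'cd + ab'c

2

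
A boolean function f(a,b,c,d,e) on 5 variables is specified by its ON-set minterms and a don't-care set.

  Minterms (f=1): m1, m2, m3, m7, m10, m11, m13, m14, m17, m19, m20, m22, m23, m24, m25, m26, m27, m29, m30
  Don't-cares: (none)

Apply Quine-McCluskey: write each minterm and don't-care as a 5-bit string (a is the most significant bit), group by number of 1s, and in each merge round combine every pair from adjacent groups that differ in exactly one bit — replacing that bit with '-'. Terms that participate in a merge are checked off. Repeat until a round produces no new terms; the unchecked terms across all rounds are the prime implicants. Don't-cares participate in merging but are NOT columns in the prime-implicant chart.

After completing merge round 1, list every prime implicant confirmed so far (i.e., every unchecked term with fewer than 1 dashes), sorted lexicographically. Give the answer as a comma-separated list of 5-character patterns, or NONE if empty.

size-2^0 implicants → 00001(✓)  00010(✓)  00011(✓)  00111(✓)  01010(✓)  01011(✓)  01101(✓)  01110(✓)  10001(✓)  10011(✓)  10100(✓)  10110(✓)  10111(✓)  11000(✓)  11001(✓)  11010(✓)  11011(✓)  11101(✓)  11110(✓)
size-2^1 implicants → -0001(✓)  -0011(✓)  -0111(✓)  -1010(✓)  -1011(✓)  -1101  -1110(✓)  0-010(✓)  0-011(✓)  00-11(✓)  000-1(✓)  0001-(✓)  01-10(✓)  0101-(✓)  1-001(✓)  1-011(✓)  1-110  10-11(✓)  100-1(✓)  101-0  1011-  11-01  11-10(✓)  110-0(✓)  110-1(✓)  1100-(✓)  1101-(✓)
size-2^2 implicants → --011  -0-11  -00-1  -1-10  -101-  0-01-  1-0-1  110--
Unchecked terms (primes): --011, -0-11, -00-1, -1-10, -101-, -1101, 0-01-, 1-0-1, 1-110, 101-0, 1011-, 11-01, 110--

NONE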